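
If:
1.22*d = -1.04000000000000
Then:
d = -0.85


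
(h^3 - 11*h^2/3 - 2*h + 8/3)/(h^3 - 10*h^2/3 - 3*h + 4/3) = (3*h - 2)/(3*h - 1)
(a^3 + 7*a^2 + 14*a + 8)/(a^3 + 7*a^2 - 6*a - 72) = (a^2 + 3*a + 2)/(a^2 + 3*a - 18)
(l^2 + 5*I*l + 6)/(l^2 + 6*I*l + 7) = (l + 6*I)/(l + 7*I)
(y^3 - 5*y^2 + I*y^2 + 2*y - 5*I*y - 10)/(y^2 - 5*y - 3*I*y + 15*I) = (y^2 + I*y + 2)/(y - 3*I)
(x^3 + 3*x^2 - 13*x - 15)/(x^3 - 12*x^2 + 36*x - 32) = (x^3 + 3*x^2 - 13*x - 15)/(x^3 - 12*x^2 + 36*x - 32)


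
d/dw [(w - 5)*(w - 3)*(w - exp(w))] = (1 - exp(w))*(w - 5)*(w - 3) + (w - 5)*(w - exp(w)) + (w - 3)*(w - exp(w))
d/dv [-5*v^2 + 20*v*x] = -10*v + 20*x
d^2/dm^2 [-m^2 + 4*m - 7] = -2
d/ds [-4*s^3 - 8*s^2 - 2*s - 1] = -12*s^2 - 16*s - 2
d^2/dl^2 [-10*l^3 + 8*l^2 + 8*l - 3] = 16 - 60*l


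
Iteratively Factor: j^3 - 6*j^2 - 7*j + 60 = (j - 4)*(j^2 - 2*j - 15) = (j - 4)*(j + 3)*(j - 5)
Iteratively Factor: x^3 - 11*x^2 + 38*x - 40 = (x - 5)*(x^2 - 6*x + 8) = (x - 5)*(x - 2)*(x - 4)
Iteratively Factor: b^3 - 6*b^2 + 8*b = (b - 2)*(b^2 - 4*b) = b*(b - 2)*(b - 4)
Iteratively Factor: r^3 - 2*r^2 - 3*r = (r)*(r^2 - 2*r - 3) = r*(r - 3)*(r + 1)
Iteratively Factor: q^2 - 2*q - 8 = (q - 4)*(q + 2)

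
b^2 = b^2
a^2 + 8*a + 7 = (a + 1)*(a + 7)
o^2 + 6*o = o*(o + 6)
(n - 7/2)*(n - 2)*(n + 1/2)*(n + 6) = n^4 + n^3 - 103*n^2/4 + 29*n + 21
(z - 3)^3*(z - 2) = z^4 - 11*z^3 + 45*z^2 - 81*z + 54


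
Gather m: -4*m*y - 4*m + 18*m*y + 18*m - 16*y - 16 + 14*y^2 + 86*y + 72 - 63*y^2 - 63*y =m*(14*y + 14) - 49*y^2 + 7*y + 56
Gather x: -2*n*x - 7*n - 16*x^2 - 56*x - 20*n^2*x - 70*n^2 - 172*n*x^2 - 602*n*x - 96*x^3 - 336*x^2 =-70*n^2 - 7*n - 96*x^3 + x^2*(-172*n - 352) + x*(-20*n^2 - 604*n - 56)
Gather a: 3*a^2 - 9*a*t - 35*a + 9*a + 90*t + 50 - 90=3*a^2 + a*(-9*t - 26) + 90*t - 40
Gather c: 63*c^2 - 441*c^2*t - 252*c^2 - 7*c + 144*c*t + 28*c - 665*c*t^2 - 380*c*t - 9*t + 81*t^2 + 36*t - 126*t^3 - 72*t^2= c^2*(-441*t - 189) + c*(-665*t^2 - 236*t + 21) - 126*t^3 + 9*t^2 + 27*t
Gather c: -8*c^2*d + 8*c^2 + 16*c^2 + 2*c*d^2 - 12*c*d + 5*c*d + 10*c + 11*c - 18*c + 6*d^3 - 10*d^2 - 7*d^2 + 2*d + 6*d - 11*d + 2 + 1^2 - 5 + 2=c^2*(24 - 8*d) + c*(2*d^2 - 7*d + 3) + 6*d^3 - 17*d^2 - 3*d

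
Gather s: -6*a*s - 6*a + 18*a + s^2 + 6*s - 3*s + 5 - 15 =12*a + s^2 + s*(3 - 6*a) - 10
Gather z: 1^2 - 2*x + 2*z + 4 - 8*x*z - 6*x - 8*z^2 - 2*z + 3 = -8*x*z - 8*x - 8*z^2 + 8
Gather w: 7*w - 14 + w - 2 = 8*w - 16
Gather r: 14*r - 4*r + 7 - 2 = 10*r + 5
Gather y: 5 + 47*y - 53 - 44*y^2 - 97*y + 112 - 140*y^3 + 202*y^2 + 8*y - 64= -140*y^3 + 158*y^2 - 42*y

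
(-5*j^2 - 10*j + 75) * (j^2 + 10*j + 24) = -5*j^4 - 60*j^3 - 145*j^2 + 510*j + 1800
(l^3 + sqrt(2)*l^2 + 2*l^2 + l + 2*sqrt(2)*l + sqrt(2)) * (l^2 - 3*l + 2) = l^5 - l^4 + sqrt(2)*l^4 - 3*l^3 - sqrt(2)*l^3 - 3*sqrt(2)*l^2 + l^2 + sqrt(2)*l + 2*l + 2*sqrt(2)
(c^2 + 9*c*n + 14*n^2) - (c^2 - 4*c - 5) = 9*c*n + 4*c + 14*n^2 + 5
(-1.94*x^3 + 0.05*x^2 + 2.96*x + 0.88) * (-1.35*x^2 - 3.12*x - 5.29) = 2.619*x^5 + 5.9853*x^4 + 6.1106*x^3 - 10.6877*x^2 - 18.404*x - 4.6552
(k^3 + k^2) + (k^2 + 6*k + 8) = k^3 + 2*k^2 + 6*k + 8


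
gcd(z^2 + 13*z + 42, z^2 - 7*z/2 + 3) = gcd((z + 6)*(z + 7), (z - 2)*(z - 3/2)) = 1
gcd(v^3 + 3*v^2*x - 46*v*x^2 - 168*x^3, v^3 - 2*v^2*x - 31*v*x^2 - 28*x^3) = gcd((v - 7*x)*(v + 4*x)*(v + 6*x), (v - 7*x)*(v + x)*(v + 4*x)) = -v^2 + 3*v*x + 28*x^2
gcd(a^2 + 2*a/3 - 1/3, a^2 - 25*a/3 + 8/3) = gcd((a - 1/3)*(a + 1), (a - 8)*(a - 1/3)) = a - 1/3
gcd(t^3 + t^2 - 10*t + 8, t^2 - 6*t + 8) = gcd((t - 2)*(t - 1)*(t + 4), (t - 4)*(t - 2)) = t - 2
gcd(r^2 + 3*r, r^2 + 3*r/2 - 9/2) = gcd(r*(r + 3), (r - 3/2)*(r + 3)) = r + 3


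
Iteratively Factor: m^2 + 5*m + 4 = (m + 1)*(m + 4)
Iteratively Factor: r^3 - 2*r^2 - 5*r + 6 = (r - 1)*(r^2 - r - 6) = (r - 1)*(r + 2)*(r - 3)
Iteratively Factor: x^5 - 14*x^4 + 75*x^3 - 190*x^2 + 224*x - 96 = (x - 3)*(x^4 - 11*x^3 + 42*x^2 - 64*x + 32) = (x - 4)*(x - 3)*(x^3 - 7*x^2 + 14*x - 8) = (x - 4)*(x - 3)*(x - 1)*(x^2 - 6*x + 8) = (x - 4)^2*(x - 3)*(x - 1)*(x - 2)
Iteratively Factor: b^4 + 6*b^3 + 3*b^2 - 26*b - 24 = (b + 3)*(b^3 + 3*b^2 - 6*b - 8) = (b + 1)*(b + 3)*(b^2 + 2*b - 8) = (b - 2)*(b + 1)*(b + 3)*(b + 4)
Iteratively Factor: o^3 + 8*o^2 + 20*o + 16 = (o + 2)*(o^2 + 6*o + 8) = (o + 2)^2*(o + 4)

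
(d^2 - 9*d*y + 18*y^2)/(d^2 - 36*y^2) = (d - 3*y)/(d + 6*y)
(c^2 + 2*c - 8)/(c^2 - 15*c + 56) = (c^2 + 2*c - 8)/(c^2 - 15*c + 56)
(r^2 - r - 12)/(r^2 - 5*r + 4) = (r + 3)/(r - 1)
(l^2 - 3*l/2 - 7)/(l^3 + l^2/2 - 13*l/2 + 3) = (2*l^2 - 3*l - 14)/(2*l^3 + l^2 - 13*l + 6)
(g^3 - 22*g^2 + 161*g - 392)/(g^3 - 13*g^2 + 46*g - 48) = (g^2 - 14*g + 49)/(g^2 - 5*g + 6)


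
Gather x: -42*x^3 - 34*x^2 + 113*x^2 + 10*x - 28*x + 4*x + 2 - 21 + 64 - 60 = -42*x^3 + 79*x^2 - 14*x - 15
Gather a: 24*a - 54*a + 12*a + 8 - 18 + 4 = -18*a - 6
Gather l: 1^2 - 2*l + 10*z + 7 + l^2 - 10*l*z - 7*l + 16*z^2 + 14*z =l^2 + l*(-10*z - 9) + 16*z^2 + 24*z + 8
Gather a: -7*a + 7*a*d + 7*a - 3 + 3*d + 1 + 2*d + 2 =7*a*d + 5*d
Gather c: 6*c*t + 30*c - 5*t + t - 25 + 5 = c*(6*t + 30) - 4*t - 20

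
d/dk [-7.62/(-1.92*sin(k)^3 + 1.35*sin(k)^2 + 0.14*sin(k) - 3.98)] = (-43.8912*sin(k)^2 + 20.574*sin(k) + 1.0668)*cos(k)/(1.92*sin(k)^3 - 1.35*sin(k)^2 - 0.14*sin(k) + 3.98)^2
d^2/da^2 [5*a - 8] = 0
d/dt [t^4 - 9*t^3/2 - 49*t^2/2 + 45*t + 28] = 4*t^3 - 27*t^2/2 - 49*t + 45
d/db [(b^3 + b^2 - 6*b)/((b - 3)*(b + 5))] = (b^4 + 4*b^3 - 37*b^2 - 30*b + 90)/(b^4 + 4*b^3 - 26*b^2 - 60*b + 225)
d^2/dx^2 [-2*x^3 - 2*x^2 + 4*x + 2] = -12*x - 4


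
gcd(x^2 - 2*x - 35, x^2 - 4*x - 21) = x - 7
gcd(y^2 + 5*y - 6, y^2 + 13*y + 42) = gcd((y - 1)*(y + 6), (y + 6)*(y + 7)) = y + 6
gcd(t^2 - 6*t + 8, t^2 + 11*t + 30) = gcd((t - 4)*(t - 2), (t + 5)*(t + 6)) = 1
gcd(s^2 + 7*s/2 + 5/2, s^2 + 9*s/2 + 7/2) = s + 1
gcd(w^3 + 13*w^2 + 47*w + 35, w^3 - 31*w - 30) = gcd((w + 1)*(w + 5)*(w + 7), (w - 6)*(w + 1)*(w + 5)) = w^2 + 6*w + 5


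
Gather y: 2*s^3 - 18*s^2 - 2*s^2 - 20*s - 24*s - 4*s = 2*s^3 - 20*s^2 - 48*s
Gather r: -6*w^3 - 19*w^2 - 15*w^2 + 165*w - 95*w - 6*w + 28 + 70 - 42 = -6*w^3 - 34*w^2 + 64*w + 56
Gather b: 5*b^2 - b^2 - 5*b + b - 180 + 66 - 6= 4*b^2 - 4*b - 120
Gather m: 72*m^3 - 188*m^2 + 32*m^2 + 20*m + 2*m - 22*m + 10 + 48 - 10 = 72*m^3 - 156*m^2 + 48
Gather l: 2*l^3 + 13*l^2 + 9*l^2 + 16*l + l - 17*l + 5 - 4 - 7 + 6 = 2*l^3 + 22*l^2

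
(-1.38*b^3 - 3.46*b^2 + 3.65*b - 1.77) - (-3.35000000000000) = -1.38*b^3 - 3.46*b^2 + 3.65*b + 1.58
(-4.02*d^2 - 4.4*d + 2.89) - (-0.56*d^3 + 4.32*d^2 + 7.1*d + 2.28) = 0.56*d^3 - 8.34*d^2 - 11.5*d + 0.61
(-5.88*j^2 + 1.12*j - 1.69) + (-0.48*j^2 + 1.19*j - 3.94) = -6.36*j^2 + 2.31*j - 5.63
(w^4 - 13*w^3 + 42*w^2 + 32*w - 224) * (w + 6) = w^5 - 7*w^4 - 36*w^3 + 284*w^2 - 32*w - 1344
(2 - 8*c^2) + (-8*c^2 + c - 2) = -16*c^2 + c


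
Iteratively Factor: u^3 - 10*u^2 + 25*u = (u - 5)*(u^2 - 5*u) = (u - 5)^2*(u)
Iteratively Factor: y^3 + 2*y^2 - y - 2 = (y - 1)*(y^2 + 3*y + 2) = (y - 1)*(y + 1)*(y + 2)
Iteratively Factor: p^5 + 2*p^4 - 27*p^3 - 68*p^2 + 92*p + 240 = (p + 4)*(p^4 - 2*p^3 - 19*p^2 + 8*p + 60) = (p + 2)*(p + 4)*(p^3 - 4*p^2 - 11*p + 30) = (p - 5)*(p + 2)*(p + 4)*(p^2 + p - 6) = (p - 5)*(p + 2)*(p + 3)*(p + 4)*(p - 2)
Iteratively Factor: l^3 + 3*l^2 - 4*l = (l - 1)*(l^2 + 4*l) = l*(l - 1)*(l + 4)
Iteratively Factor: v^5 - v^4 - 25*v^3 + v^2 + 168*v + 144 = (v - 4)*(v^4 + 3*v^3 - 13*v^2 - 51*v - 36) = (v - 4)*(v + 3)*(v^3 - 13*v - 12) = (v - 4)*(v + 1)*(v + 3)*(v^2 - v - 12) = (v - 4)^2*(v + 1)*(v + 3)*(v + 3)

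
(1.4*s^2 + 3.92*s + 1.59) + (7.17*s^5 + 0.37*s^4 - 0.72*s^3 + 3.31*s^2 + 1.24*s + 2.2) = 7.17*s^5 + 0.37*s^4 - 0.72*s^3 + 4.71*s^2 + 5.16*s + 3.79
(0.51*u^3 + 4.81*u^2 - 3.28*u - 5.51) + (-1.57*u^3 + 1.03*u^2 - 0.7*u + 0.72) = -1.06*u^3 + 5.84*u^2 - 3.98*u - 4.79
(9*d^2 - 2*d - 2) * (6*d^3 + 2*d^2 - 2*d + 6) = 54*d^5 + 6*d^4 - 34*d^3 + 54*d^2 - 8*d - 12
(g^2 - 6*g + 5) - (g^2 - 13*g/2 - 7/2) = g/2 + 17/2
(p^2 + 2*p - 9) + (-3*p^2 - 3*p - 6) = -2*p^2 - p - 15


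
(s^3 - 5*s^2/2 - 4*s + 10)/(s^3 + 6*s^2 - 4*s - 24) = (s - 5/2)/(s + 6)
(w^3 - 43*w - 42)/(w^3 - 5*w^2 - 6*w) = (w^2 - w - 42)/(w*(w - 6))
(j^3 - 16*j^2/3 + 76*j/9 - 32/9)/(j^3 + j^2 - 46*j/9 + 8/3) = (3*j^2 - 14*j + 16)/(3*j^2 + 5*j - 12)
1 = 1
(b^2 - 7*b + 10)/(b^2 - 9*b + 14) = (b - 5)/(b - 7)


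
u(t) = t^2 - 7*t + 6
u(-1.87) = 22.59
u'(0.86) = -5.28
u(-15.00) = 336.00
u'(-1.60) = -10.20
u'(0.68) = -5.64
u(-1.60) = 19.76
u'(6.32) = 5.64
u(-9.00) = 150.00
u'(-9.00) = -25.00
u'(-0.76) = -8.52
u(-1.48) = 18.55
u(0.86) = 0.72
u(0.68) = 1.70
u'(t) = 2*t - 7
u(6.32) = 1.70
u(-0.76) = 11.90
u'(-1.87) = -10.74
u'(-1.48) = -9.96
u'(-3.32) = -13.64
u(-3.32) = 40.26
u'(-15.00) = -37.00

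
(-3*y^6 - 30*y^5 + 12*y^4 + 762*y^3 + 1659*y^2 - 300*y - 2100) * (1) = -3*y^6 - 30*y^5 + 12*y^4 + 762*y^3 + 1659*y^2 - 300*y - 2100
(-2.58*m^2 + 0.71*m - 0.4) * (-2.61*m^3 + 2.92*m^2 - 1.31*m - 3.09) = 6.7338*m^5 - 9.3867*m^4 + 6.497*m^3 + 5.8741*m^2 - 1.6699*m + 1.236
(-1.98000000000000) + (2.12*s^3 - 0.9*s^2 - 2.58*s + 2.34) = 2.12*s^3 - 0.9*s^2 - 2.58*s + 0.36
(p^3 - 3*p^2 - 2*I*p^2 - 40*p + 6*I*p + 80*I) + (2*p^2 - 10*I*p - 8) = p^3 - p^2 - 2*I*p^2 - 40*p - 4*I*p - 8 + 80*I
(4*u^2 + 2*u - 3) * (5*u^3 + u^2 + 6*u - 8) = 20*u^5 + 14*u^4 + 11*u^3 - 23*u^2 - 34*u + 24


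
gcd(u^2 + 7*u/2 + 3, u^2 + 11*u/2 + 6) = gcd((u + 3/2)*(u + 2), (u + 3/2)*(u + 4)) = u + 3/2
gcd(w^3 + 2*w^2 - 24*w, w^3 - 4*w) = w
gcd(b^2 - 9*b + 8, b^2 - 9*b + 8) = b^2 - 9*b + 8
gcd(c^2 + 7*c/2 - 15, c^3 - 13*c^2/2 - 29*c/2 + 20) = 1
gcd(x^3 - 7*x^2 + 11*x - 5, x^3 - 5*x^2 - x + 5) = x^2 - 6*x + 5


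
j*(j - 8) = j^2 - 8*j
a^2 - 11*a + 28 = (a - 7)*(a - 4)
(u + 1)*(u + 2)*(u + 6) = u^3 + 9*u^2 + 20*u + 12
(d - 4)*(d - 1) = d^2 - 5*d + 4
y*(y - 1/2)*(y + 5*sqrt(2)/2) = y^3 - y^2/2 + 5*sqrt(2)*y^2/2 - 5*sqrt(2)*y/4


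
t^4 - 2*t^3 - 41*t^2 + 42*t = t*(t - 7)*(t - 1)*(t + 6)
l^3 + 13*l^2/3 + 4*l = l*(l + 4/3)*(l + 3)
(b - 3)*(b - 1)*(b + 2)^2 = b^4 - 9*b^2 - 4*b + 12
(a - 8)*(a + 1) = a^2 - 7*a - 8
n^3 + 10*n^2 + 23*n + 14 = (n + 1)*(n + 2)*(n + 7)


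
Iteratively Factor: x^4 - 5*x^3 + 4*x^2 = (x)*(x^3 - 5*x^2 + 4*x) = x*(x - 1)*(x^2 - 4*x) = x*(x - 4)*(x - 1)*(x)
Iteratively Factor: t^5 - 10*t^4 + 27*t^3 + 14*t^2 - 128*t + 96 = (t - 4)*(t^4 - 6*t^3 + 3*t^2 + 26*t - 24) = (t - 4)*(t - 1)*(t^3 - 5*t^2 - 2*t + 24) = (t - 4)*(t - 3)*(t - 1)*(t^2 - 2*t - 8) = (t - 4)^2*(t - 3)*(t - 1)*(t + 2)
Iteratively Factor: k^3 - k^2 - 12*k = (k + 3)*(k^2 - 4*k) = (k - 4)*(k + 3)*(k)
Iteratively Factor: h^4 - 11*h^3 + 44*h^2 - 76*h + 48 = (h - 2)*(h^3 - 9*h^2 + 26*h - 24) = (h - 2)^2*(h^2 - 7*h + 12) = (h - 3)*(h - 2)^2*(h - 4)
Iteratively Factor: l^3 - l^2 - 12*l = (l)*(l^2 - l - 12) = l*(l - 4)*(l + 3)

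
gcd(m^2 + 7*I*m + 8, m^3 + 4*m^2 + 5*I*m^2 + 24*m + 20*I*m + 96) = m + 8*I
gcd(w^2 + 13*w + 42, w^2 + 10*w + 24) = w + 6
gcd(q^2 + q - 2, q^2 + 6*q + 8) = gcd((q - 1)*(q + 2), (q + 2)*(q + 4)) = q + 2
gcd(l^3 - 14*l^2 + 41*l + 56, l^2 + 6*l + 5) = l + 1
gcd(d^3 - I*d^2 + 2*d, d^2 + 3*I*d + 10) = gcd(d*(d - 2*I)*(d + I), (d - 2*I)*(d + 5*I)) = d - 2*I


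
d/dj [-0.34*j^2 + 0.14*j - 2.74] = 0.14 - 0.68*j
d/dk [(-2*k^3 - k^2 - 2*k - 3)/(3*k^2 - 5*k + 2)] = (-6*k^4 + 20*k^3 - k^2 + 14*k - 19)/(9*k^4 - 30*k^3 + 37*k^2 - 20*k + 4)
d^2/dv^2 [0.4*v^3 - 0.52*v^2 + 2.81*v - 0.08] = 2.4*v - 1.04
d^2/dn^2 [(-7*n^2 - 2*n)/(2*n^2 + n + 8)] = 12*(n^3 + 56*n^2 + 16*n - 72)/(8*n^6 + 12*n^5 + 102*n^4 + 97*n^3 + 408*n^2 + 192*n + 512)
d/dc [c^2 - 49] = 2*c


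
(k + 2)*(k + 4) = k^2 + 6*k + 8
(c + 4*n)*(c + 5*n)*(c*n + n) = c^3*n + 9*c^2*n^2 + c^2*n + 20*c*n^3 + 9*c*n^2 + 20*n^3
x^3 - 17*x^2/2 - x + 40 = (x - 8)*(x - 5/2)*(x + 2)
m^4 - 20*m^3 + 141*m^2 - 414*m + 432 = (m - 8)*(m - 6)*(m - 3)^2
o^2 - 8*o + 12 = (o - 6)*(o - 2)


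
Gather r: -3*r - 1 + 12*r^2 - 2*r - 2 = 12*r^2 - 5*r - 3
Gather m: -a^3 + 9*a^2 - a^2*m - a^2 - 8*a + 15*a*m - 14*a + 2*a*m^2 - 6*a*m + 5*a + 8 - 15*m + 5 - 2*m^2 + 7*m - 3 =-a^3 + 8*a^2 - 17*a + m^2*(2*a - 2) + m*(-a^2 + 9*a - 8) + 10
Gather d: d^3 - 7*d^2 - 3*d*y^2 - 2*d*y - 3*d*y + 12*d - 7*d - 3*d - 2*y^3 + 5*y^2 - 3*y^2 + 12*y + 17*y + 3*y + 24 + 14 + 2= d^3 - 7*d^2 + d*(-3*y^2 - 5*y + 2) - 2*y^3 + 2*y^2 + 32*y + 40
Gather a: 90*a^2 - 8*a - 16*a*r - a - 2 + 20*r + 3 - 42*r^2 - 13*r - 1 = 90*a^2 + a*(-16*r - 9) - 42*r^2 + 7*r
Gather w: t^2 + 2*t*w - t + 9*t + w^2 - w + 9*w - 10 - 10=t^2 + 8*t + w^2 + w*(2*t + 8) - 20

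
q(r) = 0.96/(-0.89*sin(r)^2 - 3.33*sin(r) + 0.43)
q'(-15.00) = -0.32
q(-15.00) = 0.43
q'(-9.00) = -0.83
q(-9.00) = 0.58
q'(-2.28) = -0.21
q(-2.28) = 0.39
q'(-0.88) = 0.20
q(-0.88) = 0.39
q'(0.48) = 2.10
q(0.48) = -0.74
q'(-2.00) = -0.09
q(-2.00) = 0.35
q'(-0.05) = 8.80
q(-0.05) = 1.62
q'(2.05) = -0.21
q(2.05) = -0.30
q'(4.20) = -0.12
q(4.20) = 0.36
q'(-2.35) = -0.25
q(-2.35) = 0.41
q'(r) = 0.96*(1.78*sin(r)*cos(r) + 3.33*cos(r))/(-0.89*sin(r)^2 - 3.33*sin(r) + 0.43)^2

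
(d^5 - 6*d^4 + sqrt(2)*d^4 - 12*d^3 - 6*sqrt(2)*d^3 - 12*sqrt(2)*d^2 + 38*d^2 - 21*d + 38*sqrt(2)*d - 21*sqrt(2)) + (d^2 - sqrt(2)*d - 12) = d^5 - 6*d^4 + sqrt(2)*d^4 - 12*d^3 - 6*sqrt(2)*d^3 - 12*sqrt(2)*d^2 + 39*d^2 - 21*d + 37*sqrt(2)*d - 21*sqrt(2) - 12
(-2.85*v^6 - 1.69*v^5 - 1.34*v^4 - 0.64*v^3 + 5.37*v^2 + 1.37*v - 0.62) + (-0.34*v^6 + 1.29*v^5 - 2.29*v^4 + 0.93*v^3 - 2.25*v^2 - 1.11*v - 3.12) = -3.19*v^6 - 0.4*v^5 - 3.63*v^4 + 0.29*v^3 + 3.12*v^2 + 0.26*v - 3.74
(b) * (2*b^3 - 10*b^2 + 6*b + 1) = 2*b^4 - 10*b^3 + 6*b^2 + b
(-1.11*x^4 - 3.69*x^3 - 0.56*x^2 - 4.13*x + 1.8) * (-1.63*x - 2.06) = 1.8093*x^5 + 8.3013*x^4 + 8.5142*x^3 + 7.8855*x^2 + 5.5738*x - 3.708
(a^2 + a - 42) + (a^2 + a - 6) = 2*a^2 + 2*a - 48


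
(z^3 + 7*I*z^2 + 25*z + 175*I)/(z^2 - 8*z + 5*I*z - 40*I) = (z^2 + 2*I*z + 35)/(z - 8)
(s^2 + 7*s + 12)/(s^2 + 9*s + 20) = (s + 3)/(s + 5)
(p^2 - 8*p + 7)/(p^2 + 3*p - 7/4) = 4*(p^2 - 8*p + 7)/(4*p^2 + 12*p - 7)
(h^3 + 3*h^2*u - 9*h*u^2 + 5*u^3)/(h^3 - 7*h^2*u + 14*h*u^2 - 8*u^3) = (h^2 + 4*h*u - 5*u^2)/(h^2 - 6*h*u + 8*u^2)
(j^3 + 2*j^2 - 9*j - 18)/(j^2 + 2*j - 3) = (j^2 - j - 6)/(j - 1)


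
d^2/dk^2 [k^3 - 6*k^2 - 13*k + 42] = 6*k - 12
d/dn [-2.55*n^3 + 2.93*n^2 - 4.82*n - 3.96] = -7.65*n^2 + 5.86*n - 4.82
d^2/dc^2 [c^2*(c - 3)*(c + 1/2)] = 12*c^2 - 15*c - 3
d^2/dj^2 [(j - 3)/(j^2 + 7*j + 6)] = 2*((j - 3)*(2*j + 7)^2 - (3*j + 4)*(j^2 + 7*j + 6))/(j^2 + 7*j + 6)^3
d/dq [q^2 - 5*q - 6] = 2*q - 5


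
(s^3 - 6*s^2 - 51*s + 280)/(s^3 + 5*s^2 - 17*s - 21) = (s^2 - 13*s + 40)/(s^2 - 2*s - 3)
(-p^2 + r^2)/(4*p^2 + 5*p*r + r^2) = (-p + r)/(4*p + r)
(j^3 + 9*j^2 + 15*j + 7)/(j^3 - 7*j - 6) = (j^2 + 8*j + 7)/(j^2 - j - 6)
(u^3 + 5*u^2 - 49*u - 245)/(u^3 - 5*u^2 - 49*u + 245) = (u + 5)/(u - 5)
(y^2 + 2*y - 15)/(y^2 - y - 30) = (y - 3)/(y - 6)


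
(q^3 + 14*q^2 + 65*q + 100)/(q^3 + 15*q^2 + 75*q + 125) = (q + 4)/(q + 5)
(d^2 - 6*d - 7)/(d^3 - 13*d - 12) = (d - 7)/(d^2 - d - 12)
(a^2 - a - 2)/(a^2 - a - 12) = (-a^2 + a + 2)/(-a^2 + a + 12)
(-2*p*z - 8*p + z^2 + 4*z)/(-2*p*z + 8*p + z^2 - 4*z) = (z + 4)/(z - 4)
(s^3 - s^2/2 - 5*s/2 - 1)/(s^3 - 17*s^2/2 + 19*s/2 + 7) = (s + 1)/(s - 7)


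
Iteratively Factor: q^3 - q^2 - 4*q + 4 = (q - 1)*(q^2 - 4) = (q - 1)*(q + 2)*(q - 2)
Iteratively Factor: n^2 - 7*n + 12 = (n - 3)*(n - 4)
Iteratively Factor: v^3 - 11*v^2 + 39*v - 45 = (v - 5)*(v^2 - 6*v + 9) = (v - 5)*(v - 3)*(v - 3)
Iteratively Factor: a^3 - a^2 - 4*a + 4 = (a - 2)*(a^2 + a - 2) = (a - 2)*(a - 1)*(a + 2)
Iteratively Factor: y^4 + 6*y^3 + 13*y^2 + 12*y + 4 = (y + 2)*(y^3 + 4*y^2 + 5*y + 2) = (y + 1)*(y + 2)*(y^2 + 3*y + 2) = (y + 1)*(y + 2)^2*(y + 1)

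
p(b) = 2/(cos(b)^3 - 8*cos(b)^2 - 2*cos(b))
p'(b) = 2*(3*sin(b)*cos(b)^2 - 16*sin(b)*cos(b) - 2*sin(b))/(cos(b)^3 - 8*cos(b)^2 - 2*cos(b))^2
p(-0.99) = -0.60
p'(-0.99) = 1.48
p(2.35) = -0.69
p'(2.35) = 1.82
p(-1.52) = -16.39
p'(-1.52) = 376.12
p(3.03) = -0.29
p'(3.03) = 0.08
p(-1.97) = -4.08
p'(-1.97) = -35.86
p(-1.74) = 19.02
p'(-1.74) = -138.96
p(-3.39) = -0.31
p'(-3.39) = 0.19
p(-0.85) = -0.44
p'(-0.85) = 0.83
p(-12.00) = -0.29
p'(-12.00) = -0.31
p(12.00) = -0.29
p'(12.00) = 0.31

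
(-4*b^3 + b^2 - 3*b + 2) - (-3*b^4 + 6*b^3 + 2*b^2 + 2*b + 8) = 3*b^4 - 10*b^3 - b^2 - 5*b - 6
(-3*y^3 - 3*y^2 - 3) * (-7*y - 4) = 21*y^4 + 33*y^3 + 12*y^2 + 21*y + 12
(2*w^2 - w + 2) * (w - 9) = 2*w^3 - 19*w^2 + 11*w - 18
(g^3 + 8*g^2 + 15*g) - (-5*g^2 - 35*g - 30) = g^3 + 13*g^2 + 50*g + 30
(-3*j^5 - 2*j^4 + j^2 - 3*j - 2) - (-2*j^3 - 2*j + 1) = -3*j^5 - 2*j^4 + 2*j^3 + j^2 - j - 3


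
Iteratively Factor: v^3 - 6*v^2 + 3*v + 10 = (v - 2)*(v^2 - 4*v - 5) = (v - 5)*(v - 2)*(v + 1)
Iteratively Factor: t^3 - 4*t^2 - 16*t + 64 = (t + 4)*(t^2 - 8*t + 16) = (t - 4)*(t + 4)*(t - 4)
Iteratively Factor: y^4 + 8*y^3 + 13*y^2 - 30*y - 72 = (y + 3)*(y^3 + 5*y^2 - 2*y - 24) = (y + 3)^2*(y^2 + 2*y - 8) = (y - 2)*(y + 3)^2*(y + 4)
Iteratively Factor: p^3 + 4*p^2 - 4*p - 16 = (p + 4)*(p^2 - 4) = (p - 2)*(p + 4)*(p + 2)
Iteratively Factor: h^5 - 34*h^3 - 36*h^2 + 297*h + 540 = (h + 3)*(h^4 - 3*h^3 - 25*h^2 + 39*h + 180) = (h - 4)*(h + 3)*(h^3 + h^2 - 21*h - 45) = (h - 5)*(h - 4)*(h + 3)*(h^2 + 6*h + 9) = (h - 5)*(h - 4)*(h + 3)^2*(h + 3)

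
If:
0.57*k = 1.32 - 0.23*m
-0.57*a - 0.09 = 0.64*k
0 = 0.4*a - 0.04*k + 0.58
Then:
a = -1.34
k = 1.06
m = 3.12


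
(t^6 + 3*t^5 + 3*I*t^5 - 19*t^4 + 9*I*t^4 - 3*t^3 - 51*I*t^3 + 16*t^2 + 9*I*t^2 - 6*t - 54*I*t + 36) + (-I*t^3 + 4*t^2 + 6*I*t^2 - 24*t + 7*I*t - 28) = t^6 + 3*t^5 + 3*I*t^5 - 19*t^4 + 9*I*t^4 - 3*t^3 - 52*I*t^3 + 20*t^2 + 15*I*t^2 - 30*t - 47*I*t + 8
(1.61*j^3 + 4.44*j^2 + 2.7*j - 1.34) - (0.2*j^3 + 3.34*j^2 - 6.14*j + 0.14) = 1.41*j^3 + 1.1*j^2 + 8.84*j - 1.48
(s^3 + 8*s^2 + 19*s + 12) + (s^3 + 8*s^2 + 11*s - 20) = 2*s^3 + 16*s^2 + 30*s - 8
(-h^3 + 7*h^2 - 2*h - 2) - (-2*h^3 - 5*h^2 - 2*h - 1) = h^3 + 12*h^2 - 1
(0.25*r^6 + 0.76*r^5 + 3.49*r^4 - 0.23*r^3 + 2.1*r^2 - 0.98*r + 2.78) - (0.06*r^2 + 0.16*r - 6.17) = 0.25*r^6 + 0.76*r^5 + 3.49*r^4 - 0.23*r^3 + 2.04*r^2 - 1.14*r + 8.95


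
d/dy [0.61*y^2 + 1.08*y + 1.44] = 1.22*y + 1.08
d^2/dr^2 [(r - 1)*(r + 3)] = 2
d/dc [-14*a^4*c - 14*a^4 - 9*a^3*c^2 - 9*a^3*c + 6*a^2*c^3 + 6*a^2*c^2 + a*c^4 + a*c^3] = a*(-14*a^3 - 18*a^2*c - 9*a^2 + 18*a*c^2 + 12*a*c + 4*c^3 + 3*c^2)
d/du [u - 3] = 1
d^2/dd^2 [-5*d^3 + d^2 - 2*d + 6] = 2 - 30*d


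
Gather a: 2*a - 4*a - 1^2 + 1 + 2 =2 - 2*a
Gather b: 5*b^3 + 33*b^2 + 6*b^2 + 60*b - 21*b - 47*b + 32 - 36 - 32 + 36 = 5*b^3 + 39*b^2 - 8*b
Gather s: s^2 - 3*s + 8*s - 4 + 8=s^2 + 5*s + 4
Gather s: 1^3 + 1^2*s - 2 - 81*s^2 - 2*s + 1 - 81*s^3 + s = -81*s^3 - 81*s^2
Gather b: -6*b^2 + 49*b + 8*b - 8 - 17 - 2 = -6*b^2 + 57*b - 27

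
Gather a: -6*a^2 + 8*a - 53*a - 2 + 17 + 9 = -6*a^2 - 45*a + 24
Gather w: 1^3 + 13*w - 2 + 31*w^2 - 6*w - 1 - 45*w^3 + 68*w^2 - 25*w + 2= -45*w^3 + 99*w^2 - 18*w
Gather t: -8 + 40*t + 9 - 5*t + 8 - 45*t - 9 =-10*t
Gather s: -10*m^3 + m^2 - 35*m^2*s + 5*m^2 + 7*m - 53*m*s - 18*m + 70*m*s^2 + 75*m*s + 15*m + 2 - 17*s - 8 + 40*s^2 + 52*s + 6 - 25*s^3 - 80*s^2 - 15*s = -10*m^3 + 6*m^2 + 4*m - 25*s^3 + s^2*(70*m - 40) + s*(-35*m^2 + 22*m + 20)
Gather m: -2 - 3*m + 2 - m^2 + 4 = -m^2 - 3*m + 4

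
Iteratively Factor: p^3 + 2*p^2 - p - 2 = (p - 1)*(p^2 + 3*p + 2) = (p - 1)*(p + 2)*(p + 1)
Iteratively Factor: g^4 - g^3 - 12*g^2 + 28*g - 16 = (g - 2)*(g^3 + g^2 - 10*g + 8) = (g - 2)*(g + 4)*(g^2 - 3*g + 2) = (g - 2)^2*(g + 4)*(g - 1)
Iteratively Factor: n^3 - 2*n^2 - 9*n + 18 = (n + 3)*(n^2 - 5*n + 6) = (n - 3)*(n + 3)*(n - 2)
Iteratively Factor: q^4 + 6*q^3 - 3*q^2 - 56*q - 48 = (q + 4)*(q^3 + 2*q^2 - 11*q - 12) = (q - 3)*(q + 4)*(q^2 + 5*q + 4) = (q - 3)*(q + 4)^2*(q + 1)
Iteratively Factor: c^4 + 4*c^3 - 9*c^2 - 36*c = (c - 3)*(c^3 + 7*c^2 + 12*c) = c*(c - 3)*(c^2 + 7*c + 12) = c*(c - 3)*(c + 4)*(c + 3)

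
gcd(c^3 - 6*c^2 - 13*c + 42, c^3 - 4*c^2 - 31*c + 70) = c^2 - 9*c + 14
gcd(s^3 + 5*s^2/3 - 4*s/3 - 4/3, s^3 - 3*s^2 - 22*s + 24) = s - 1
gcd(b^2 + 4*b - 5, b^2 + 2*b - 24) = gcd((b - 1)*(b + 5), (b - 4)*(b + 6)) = 1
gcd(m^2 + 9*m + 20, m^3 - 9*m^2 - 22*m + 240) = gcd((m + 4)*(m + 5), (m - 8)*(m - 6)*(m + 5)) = m + 5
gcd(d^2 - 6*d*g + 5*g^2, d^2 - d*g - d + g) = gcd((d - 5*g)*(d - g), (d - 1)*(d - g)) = d - g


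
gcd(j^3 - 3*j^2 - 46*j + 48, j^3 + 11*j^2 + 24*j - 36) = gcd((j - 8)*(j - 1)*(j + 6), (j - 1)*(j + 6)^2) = j^2 + 5*j - 6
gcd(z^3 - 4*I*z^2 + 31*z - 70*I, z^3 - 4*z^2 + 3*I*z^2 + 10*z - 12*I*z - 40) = z^2 + 3*I*z + 10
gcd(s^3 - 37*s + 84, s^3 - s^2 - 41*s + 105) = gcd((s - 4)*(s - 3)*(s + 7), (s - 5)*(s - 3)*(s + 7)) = s^2 + 4*s - 21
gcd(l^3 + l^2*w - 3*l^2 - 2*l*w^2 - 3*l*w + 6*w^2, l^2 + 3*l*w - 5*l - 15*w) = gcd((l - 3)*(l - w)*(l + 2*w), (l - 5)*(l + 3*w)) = 1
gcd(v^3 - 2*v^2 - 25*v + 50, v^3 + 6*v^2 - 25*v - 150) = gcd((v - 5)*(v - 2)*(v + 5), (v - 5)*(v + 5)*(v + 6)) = v^2 - 25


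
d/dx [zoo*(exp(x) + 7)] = zoo*exp(x)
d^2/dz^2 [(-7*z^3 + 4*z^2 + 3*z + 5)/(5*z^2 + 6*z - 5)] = 2*(-472*z^3 + 1305*z^2 + 150*z + 495)/(125*z^6 + 450*z^5 + 165*z^4 - 684*z^3 - 165*z^2 + 450*z - 125)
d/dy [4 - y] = -1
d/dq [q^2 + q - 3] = 2*q + 1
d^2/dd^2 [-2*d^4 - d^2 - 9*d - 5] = -24*d^2 - 2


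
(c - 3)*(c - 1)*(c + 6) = c^3 + 2*c^2 - 21*c + 18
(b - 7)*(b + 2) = b^2 - 5*b - 14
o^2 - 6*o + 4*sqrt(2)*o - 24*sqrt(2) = (o - 6)*(o + 4*sqrt(2))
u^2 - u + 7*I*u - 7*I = (u - 1)*(u + 7*I)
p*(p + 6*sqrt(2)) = p^2 + 6*sqrt(2)*p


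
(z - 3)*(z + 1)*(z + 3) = z^3 + z^2 - 9*z - 9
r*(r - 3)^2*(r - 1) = r^4 - 7*r^3 + 15*r^2 - 9*r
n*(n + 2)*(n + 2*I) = n^3 + 2*n^2 + 2*I*n^2 + 4*I*n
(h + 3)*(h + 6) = h^2 + 9*h + 18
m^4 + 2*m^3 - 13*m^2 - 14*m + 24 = (m - 3)*(m - 1)*(m + 2)*(m + 4)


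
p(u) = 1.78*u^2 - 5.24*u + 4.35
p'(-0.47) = -6.91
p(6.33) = 42.50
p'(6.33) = 17.29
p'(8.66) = 25.59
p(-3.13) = 38.19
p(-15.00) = 483.45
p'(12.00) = 37.48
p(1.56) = 0.51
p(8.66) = 92.46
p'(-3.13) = -16.38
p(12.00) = 197.79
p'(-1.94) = -12.15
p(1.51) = 0.50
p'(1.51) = 0.14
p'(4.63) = 11.24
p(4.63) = 18.25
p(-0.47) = 7.21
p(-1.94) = 21.21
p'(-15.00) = -58.64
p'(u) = 3.56*u - 5.24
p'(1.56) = 0.31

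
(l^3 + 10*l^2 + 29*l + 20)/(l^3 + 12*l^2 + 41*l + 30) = (l + 4)/(l + 6)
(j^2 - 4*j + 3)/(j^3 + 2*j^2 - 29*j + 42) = (j - 1)/(j^2 + 5*j - 14)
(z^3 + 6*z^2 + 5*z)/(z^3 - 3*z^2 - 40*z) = (z + 1)/(z - 8)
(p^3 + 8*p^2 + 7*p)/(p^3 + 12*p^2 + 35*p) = (p + 1)/(p + 5)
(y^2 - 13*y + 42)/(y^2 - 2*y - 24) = (y - 7)/(y + 4)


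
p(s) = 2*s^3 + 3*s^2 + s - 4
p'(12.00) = 937.00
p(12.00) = 3896.00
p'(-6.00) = 181.00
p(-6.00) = -334.00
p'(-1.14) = 1.96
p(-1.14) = -4.20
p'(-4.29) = 85.68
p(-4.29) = -110.98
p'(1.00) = 13.00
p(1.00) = 2.00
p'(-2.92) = 34.64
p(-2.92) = -31.13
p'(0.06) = 1.38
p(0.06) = -3.93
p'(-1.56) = 6.24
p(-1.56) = -5.85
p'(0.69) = 8.00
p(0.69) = -1.22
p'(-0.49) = -0.50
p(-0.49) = -4.00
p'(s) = 6*s^2 + 6*s + 1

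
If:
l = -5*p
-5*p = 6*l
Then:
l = 0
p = 0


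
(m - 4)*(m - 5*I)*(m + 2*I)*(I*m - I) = I*m^4 + 3*m^3 - 5*I*m^3 - 15*m^2 + 14*I*m^2 + 12*m - 50*I*m + 40*I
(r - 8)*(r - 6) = r^2 - 14*r + 48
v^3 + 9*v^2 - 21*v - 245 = (v - 5)*(v + 7)^2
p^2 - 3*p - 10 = (p - 5)*(p + 2)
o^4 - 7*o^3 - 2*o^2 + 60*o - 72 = (o - 6)*(o - 2)^2*(o + 3)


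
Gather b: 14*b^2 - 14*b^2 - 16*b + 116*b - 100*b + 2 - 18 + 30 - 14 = 0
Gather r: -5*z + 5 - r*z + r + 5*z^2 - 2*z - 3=r*(1 - z) + 5*z^2 - 7*z + 2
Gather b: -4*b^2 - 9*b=-4*b^2 - 9*b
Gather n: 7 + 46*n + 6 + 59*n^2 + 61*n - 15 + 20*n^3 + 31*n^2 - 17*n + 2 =20*n^3 + 90*n^2 + 90*n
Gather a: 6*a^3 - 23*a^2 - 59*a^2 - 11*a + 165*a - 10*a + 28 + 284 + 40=6*a^3 - 82*a^2 + 144*a + 352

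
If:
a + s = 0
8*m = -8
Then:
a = -s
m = -1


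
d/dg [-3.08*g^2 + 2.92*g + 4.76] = 2.92 - 6.16*g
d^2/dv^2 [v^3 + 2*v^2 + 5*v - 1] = 6*v + 4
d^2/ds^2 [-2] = 0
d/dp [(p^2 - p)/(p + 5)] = (p^2 + 10*p - 5)/(p^2 + 10*p + 25)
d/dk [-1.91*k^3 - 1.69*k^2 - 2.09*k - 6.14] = -5.73*k^2 - 3.38*k - 2.09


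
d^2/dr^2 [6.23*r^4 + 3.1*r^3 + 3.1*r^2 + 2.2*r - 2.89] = 74.76*r^2 + 18.6*r + 6.2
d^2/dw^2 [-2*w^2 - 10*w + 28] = -4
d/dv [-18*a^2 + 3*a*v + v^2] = 3*a + 2*v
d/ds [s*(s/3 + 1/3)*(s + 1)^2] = (s + 1)^2*(4*s + 1)/3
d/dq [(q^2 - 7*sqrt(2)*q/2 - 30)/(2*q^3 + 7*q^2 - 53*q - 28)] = ((4*q - 7*sqrt(2))*(2*q^3 + 7*q^2 - 53*q - 28) + (-2*q^2 + 7*sqrt(2)*q + 60)*(6*q^2 + 14*q - 53))/(2*(2*q^3 + 7*q^2 - 53*q - 28)^2)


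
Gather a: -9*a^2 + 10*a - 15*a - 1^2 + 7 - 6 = -9*a^2 - 5*a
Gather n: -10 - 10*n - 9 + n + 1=-9*n - 18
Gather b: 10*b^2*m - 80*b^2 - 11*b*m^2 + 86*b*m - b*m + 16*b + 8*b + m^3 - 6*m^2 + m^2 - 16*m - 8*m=b^2*(10*m - 80) + b*(-11*m^2 + 85*m + 24) + m^3 - 5*m^2 - 24*m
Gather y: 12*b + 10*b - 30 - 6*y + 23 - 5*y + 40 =22*b - 11*y + 33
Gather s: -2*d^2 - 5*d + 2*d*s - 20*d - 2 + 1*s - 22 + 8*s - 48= -2*d^2 - 25*d + s*(2*d + 9) - 72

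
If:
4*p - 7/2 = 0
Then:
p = 7/8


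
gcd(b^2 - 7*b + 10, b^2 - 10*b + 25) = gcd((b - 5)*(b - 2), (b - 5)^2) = b - 5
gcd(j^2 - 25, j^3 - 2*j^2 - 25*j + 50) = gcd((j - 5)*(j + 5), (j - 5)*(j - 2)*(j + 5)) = j^2 - 25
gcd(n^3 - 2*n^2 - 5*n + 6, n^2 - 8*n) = 1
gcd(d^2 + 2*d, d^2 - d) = d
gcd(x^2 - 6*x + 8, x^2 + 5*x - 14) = x - 2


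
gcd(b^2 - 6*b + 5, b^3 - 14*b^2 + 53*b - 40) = b^2 - 6*b + 5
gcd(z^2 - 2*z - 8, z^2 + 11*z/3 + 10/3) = z + 2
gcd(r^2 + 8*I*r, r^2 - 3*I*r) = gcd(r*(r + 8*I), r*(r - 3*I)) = r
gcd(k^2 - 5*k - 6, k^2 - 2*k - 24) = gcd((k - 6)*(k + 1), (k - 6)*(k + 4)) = k - 6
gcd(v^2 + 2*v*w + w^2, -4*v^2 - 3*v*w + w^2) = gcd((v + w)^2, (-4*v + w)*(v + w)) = v + w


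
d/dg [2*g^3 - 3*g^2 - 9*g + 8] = 6*g^2 - 6*g - 9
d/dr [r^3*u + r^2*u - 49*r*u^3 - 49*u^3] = u*(3*r^2 + 2*r - 49*u^2)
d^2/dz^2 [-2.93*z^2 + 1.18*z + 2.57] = -5.86000000000000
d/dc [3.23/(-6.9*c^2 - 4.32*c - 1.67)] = (44.574*c + 13.9536)/(6.9*c^2 + 4.32*c + 1.67)^2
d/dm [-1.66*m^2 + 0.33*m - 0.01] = 0.33 - 3.32*m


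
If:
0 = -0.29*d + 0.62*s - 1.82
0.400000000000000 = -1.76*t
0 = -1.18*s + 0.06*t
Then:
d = -6.30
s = -0.01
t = -0.23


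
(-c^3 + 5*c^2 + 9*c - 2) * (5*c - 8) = -5*c^4 + 33*c^3 + 5*c^2 - 82*c + 16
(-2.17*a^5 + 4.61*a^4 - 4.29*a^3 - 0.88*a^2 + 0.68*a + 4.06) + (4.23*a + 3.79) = -2.17*a^5 + 4.61*a^4 - 4.29*a^3 - 0.88*a^2 + 4.91*a + 7.85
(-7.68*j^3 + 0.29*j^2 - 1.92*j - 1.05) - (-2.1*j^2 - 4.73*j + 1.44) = -7.68*j^3 + 2.39*j^2 + 2.81*j - 2.49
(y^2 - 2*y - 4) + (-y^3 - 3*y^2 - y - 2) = -y^3 - 2*y^2 - 3*y - 6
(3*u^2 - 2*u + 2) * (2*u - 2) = 6*u^3 - 10*u^2 + 8*u - 4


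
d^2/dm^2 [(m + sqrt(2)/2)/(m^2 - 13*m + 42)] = ((2*m - 13)^2*(2*m + sqrt(2)) + (-6*m - sqrt(2) + 26)*(m^2 - 13*m + 42))/(m^2 - 13*m + 42)^3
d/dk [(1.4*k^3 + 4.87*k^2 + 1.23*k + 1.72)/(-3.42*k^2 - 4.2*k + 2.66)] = (-4.788*k^4 - 11.76*k^3 - 5.0754*k^2 + 37.6732*k + 10.4958)/(11.6964*k^4 + 28.728*k^3 - 0.554400000000001*k^2 - 22.344*k + 7.0756)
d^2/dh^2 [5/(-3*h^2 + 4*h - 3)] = 10*(9*h^2 - 12*h - 4*(3*h - 2)^2 + 9)/(3*h^2 - 4*h + 3)^3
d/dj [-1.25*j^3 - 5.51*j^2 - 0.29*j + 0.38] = -3.75*j^2 - 11.02*j - 0.29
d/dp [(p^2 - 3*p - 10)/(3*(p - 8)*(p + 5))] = 10*(3 - 2*p)/(p^4 - 6*p^3 - 71*p^2 + 240*p + 1600)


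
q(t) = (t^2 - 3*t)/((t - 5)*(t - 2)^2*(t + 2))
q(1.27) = 0.34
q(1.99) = 1673.54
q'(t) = (2*t - 3)/((t - 5)*(t - 2)^2*(t + 2)) - (t^2 - 3*t)/((t - 5)*(t - 2)^2*(t + 2)^2) - 2*(t^2 - 3*t)/((t - 5)*(t - 2)^3*(t + 2)) - (t^2 - 3*t)/((t - 5)^2*(t - 2)^2*(t + 2)) = 2*(-t^4 + 6*t^3 - 9*t^2 + 5*t - 30)/(t^7 - 12*t^6 + 37*t^5 + 46*t^4 - 344*t^3 + 208*t^2 + 720*t - 800)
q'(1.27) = 0.98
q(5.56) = 0.27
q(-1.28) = -0.11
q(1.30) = 0.37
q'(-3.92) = 0.03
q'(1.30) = 1.11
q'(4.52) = -0.70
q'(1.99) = 334027.77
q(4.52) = -0.35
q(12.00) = 0.01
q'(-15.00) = 0.00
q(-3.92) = 0.05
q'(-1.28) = 0.18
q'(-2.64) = 0.22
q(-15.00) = 0.00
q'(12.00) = 0.00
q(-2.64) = 0.14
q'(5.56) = -0.51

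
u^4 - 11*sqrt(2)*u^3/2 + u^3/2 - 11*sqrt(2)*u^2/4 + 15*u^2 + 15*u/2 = u*(u + 1/2)*(u - 3*sqrt(2))*(u - 5*sqrt(2)/2)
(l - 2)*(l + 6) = l^2 + 4*l - 12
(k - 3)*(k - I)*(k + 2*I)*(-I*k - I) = -I*k^4 + k^3 + 2*I*k^3 - 2*k^2 + I*k^2 - 3*k + 4*I*k + 6*I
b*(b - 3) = b^2 - 3*b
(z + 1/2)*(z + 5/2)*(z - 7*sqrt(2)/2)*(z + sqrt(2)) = z^4 - 5*sqrt(2)*z^3/2 + 3*z^3 - 15*sqrt(2)*z^2/2 - 23*z^2/4 - 21*z - 25*sqrt(2)*z/8 - 35/4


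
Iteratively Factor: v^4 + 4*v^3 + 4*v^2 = (v)*(v^3 + 4*v^2 + 4*v) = v*(v + 2)*(v^2 + 2*v) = v^2*(v + 2)*(v + 2)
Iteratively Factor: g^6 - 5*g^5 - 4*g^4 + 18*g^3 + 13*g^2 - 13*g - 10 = (g + 1)*(g^5 - 6*g^4 + 2*g^3 + 16*g^2 - 3*g - 10) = (g - 5)*(g + 1)*(g^4 - g^3 - 3*g^2 + g + 2) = (g - 5)*(g - 1)*(g + 1)*(g^3 - 3*g - 2) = (g - 5)*(g - 1)*(g + 1)^2*(g^2 - g - 2) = (g - 5)*(g - 2)*(g - 1)*(g + 1)^2*(g + 1)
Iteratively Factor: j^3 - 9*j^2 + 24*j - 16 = (j - 1)*(j^2 - 8*j + 16) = (j - 4)*(j - 1)*(j - 4)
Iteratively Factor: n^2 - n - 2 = (n + 1)*(n - 2)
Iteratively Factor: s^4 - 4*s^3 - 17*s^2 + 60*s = (s - 5)*(s^3 + s^2 - 12*s) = (s - 5)*(s - 3)*(s^2 + 4*s) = s*(s - 5)*(s - 3)*(s + 4)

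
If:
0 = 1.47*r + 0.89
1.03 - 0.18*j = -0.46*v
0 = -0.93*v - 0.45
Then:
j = 4.49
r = -0.61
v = -0.48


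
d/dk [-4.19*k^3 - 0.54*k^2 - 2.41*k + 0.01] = -12.57*k^2 - 1.08*k - 2.41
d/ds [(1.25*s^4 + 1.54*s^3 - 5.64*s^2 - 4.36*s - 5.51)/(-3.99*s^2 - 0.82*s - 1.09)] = (-9.975*s^5 - 9.2196*s^4 - 7.97560000000001*s^3 - 17.8074*s^2 - 31.6746*s + 0.234200000000001)/(15.9201*s^4 + 6.5436*s^3 + 9.3706*s^2 + 1.7876*s + 1.1881)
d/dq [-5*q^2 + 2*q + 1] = 2 - 10*q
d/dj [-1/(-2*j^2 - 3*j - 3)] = (-4*j - 3)/(2*j^2 + 3*j + 3)^2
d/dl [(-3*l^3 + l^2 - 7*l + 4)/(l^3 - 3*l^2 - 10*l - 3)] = (8*l^4 + 74*l^3 - 16*l^2 + 18*l + 61)/(l^6 - 6*l^5 - 11*l^4 + 54*l^3 + 118*l^2 + 60*l + 9)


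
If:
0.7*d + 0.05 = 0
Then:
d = -0.07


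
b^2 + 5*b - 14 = (b - 2)*(b + 7)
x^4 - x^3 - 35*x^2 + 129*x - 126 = (x - 3)^2*(x - 2)*(x + 7)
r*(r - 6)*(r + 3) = r^3 - 3*r^2 - 18*r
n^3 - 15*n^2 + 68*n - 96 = (n - 8)*(n - 4)*(n - 3)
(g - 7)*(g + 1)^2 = g^3 - 5*g^2 - 13*g - 7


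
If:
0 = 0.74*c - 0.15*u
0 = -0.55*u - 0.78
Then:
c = -0.29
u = -1.42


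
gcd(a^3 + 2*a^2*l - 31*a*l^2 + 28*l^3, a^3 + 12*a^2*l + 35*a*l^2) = a + 7*l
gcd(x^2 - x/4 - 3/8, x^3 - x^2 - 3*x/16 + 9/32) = x^2 - x/4 - 3/8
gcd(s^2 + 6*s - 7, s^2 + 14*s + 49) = s + 7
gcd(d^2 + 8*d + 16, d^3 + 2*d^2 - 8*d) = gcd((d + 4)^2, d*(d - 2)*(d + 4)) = d + 4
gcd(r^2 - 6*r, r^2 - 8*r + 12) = r - 6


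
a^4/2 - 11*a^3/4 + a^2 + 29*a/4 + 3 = (a/2 + 1/4)*(a - 4)*(a - 3)*(a + 1)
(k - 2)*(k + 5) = k^2 + 3*k - 10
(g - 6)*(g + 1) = g^2 - 5*g - 6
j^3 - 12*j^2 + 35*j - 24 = (j - 8)*(j - 3)*(j - 1)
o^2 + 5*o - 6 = (o - 1)*(o + 6)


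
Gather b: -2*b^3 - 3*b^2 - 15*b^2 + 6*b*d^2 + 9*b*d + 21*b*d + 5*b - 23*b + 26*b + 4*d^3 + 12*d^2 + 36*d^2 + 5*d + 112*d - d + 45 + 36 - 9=-2*b^3 - 18*b^2 + b*(6*d^2 + 30*d + 8) + 4*d^3 + 48*d^2 + 116*d + 72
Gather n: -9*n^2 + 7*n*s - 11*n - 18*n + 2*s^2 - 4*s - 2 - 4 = -9*n^2 + n*(7*s - 29) + 2*s^2 - 4*s - 6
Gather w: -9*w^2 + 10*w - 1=-9*w^2 + 10*w - 1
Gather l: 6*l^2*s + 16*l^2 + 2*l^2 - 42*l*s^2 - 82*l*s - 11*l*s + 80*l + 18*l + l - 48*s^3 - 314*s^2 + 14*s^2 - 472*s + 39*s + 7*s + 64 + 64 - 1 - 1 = l^2*(6*s + 18) + l*(-42*s^2 - 93*s + 99) - 48*s^3 - 300*s^2 - 426*s + 126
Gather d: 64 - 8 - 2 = 54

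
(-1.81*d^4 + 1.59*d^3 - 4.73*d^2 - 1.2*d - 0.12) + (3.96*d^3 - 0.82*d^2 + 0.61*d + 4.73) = -1.81*d^4 + 5.55*d^3 - 5.55*d^2 - 0.59*d + 4.61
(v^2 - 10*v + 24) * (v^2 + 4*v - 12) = v^4 - 6*v^3 - 28*v^2 + 216*v - 288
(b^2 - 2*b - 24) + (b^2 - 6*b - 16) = 2*b^2 - 8*b - 40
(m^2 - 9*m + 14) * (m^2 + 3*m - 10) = m^4 - 6*m^3 - 23*m^2 + 132*m - 140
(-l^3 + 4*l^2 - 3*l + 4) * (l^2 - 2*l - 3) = -l^5 + 6*l^4 - 8*l^3 - 2*l^2 + l - 12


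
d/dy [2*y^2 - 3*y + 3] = 4*y - 3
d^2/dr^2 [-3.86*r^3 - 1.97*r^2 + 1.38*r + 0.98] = -23.16*r - 3.94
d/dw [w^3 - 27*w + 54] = 3*w^2 - 27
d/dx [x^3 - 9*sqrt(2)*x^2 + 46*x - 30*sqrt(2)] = 3*x^2 - 18*sqrt(2)*x + 46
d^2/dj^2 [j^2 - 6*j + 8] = 2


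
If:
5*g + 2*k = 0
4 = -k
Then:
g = 8/5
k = -4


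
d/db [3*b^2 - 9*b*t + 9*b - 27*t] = 6*b - 9*t + 9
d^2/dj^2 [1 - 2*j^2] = -4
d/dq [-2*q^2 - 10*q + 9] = -4*q - 10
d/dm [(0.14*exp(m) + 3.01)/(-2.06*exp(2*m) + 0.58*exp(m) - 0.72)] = (0.2884*exp(2*m) + 12.4012*exp(m) - 1.8466)*exp(m)/(4.2436*exp(4*m) - 2.3896*exp(3*m) + 3.3028*exp(2*m) - 0.8352*exp(m) + 0.5184)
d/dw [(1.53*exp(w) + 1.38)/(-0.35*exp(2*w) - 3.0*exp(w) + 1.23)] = (0.5355*exp(2*w) + 0.966*exp(w) + 6.0219)*exp(w)/(0.1225*exp(4*w) + 2.1*exp(3*w) + 8.139*exp(2*w) - 7.38*exp(w) + 1.5129)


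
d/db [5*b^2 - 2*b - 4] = 10*b - 2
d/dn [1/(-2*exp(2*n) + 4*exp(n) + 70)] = (exp(n) - 1)*exp(n)/(-exp(2*n) + 2*exp(n) + 35)^2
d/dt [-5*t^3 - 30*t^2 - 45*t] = -15*t^2 - 60*t - 45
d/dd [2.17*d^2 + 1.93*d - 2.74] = 4.34*d + 1.93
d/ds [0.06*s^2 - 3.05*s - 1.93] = 0.12*s - 3.05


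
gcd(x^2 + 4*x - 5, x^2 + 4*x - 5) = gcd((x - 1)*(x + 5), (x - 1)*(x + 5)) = x^2 + 4*x - 5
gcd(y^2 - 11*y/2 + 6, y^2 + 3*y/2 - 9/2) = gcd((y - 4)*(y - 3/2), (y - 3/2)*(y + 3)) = y - 3/2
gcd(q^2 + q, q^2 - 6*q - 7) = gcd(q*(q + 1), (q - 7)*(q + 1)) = q + 1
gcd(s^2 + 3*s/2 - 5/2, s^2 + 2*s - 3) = s - 1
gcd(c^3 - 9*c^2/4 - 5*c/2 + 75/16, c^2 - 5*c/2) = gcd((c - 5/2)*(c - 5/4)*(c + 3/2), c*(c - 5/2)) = c - 5/2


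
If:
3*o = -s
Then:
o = -s/3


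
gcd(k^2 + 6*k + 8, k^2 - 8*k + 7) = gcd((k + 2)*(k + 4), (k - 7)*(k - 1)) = 1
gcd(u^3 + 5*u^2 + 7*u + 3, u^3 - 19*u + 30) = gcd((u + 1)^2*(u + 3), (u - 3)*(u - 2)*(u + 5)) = 1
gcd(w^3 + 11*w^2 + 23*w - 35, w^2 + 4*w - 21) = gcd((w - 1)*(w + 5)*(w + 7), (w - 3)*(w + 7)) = w + 7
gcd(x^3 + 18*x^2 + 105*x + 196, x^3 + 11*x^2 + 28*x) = x^2 + 11*x + 28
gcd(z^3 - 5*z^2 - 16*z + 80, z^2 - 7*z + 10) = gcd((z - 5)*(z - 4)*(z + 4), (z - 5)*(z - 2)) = z - 5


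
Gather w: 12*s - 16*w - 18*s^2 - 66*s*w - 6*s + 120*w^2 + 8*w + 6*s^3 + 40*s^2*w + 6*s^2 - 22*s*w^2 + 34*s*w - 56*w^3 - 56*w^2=6*s^3 - 12*s^2 + 6*s - 56*w^3 + w^2*(64 - 22*s) + w*(40*s^2 - 32*s - 8)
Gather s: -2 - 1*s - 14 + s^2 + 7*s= s^2 + 6*s - 16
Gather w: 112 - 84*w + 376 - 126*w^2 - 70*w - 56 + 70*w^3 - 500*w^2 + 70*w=70*w^3 - 626*w^2 - 84*w + 432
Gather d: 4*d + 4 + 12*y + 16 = 4*d + 12*y + 20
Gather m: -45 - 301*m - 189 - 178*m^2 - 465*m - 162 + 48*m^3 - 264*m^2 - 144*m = 48*m^3 - 442*m^2 - 910*m - 396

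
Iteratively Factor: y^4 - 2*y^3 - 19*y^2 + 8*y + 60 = (y + 3)*(y^3 - 5*y^2 - 4*y + 20) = (y - 5)*(y + 3)*(y^2 - 4) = (y - 5)*(y - 2)*(y + 3)*(y + 2)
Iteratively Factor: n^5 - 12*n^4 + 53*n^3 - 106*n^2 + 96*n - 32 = (n - 1)*(n^4 - 11*n^3 + 42*n^2 - 64*n + 32) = (n - 4)*(n - 1)*(n^3 - 7*n^2 + 14*n - 8) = (n - 4)*(n - 1)^2*(n^2 - 6*n + 8) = (n - 4)^2*(n - 1)^2*(n - 2)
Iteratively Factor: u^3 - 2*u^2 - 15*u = (u + 3)*(u^2 - 5*u) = u*(u + 3)*(u - 5)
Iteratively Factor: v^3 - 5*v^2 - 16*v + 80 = (v + 4)*(v^2 - 9*v + 20) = (v - 5)*(v + 4)*(v - 4)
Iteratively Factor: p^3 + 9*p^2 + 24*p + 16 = (p + 1)*(p^2 + 8*p + 16) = (p + 1)*(p + 4)*(p + 4)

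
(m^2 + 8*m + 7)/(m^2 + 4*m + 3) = (m + 7)/(m + 3)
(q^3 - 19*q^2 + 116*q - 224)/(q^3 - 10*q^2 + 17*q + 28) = (q - 8)/(q + 1)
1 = 1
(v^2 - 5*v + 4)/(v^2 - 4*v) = (v - 1)/v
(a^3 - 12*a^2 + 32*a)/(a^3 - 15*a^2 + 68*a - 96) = a/(a - 3)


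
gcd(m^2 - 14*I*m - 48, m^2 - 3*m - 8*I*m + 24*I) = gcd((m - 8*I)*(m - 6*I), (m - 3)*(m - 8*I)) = m - 8*I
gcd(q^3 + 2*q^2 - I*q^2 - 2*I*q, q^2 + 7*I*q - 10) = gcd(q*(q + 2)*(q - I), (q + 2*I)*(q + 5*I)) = 1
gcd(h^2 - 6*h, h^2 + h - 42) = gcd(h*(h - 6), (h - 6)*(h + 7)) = h - 6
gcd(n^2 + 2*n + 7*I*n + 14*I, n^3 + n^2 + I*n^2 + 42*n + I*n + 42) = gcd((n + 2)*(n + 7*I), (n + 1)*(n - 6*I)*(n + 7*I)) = n + 7*I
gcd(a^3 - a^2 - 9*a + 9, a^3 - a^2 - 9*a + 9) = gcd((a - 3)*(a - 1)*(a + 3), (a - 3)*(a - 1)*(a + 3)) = a^3 - a^2 - 9*a + 9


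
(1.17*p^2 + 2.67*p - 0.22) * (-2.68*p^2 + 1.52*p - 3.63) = -3.1356*p^4 - 5.3772*p^3 + 0.4009*p^2 - 10.0265*p + 0.7986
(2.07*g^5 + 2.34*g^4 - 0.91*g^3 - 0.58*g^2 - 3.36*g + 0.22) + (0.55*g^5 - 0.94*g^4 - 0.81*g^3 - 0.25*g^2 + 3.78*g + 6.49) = 2.62*g^5 + 1.4*g^4 - 1.72*g^3 - 0.83*g^2 + 0.42*g + 6.71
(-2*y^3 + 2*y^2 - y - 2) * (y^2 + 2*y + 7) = -2*y^5 - 2*y^4 - 11*y^3 + 10*y^2 - 11*y - 14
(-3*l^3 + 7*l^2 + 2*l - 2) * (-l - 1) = 3*l^4 - 4*l^3 - 9*l^2 + 2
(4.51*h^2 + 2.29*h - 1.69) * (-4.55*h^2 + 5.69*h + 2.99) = -20.5205*h^4 + 15.2424*h^3 + 34.2045*h^2 - 2.769*h - 5.0531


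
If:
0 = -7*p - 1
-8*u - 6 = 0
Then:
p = -1/7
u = -3/4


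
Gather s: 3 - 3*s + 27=30 - 3*s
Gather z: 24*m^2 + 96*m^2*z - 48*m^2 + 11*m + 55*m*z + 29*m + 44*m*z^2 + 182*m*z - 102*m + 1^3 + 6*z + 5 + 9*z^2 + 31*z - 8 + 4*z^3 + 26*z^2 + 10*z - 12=-24*m^2 - 62*m + 4*z^3 + z^2*(44*m + 35) + z*(96*m^2 + 237*m + 47) - 14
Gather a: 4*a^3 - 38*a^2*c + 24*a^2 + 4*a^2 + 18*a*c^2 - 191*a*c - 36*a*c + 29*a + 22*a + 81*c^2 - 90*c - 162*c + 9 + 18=4*a^3 + a^2*(28 - 38*c) + a*(18*c^2 - 227*c + 51) + 81*c^2 - 252*c + 27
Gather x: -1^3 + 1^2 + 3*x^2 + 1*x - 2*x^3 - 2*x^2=-2*x^3 + x^2 + x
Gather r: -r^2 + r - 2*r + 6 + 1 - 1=-r^2 - r + 6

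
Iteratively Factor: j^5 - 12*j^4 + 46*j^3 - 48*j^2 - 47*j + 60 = (j - 5)*(j^4 - 7*j^3 + 11*j^2 + 7*j - 12) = (j - 5)*(j - 3)*(j^3 - 4*j^2 - j + 4) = (j - 5)*(j - 3)*(j + 1)*(j^2 - 5*j + 4) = (j - 5)*(j - 3)*(j - 1)*(j + 1)*(j - 4)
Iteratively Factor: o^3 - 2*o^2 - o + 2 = (o - 2)*(o^2 - 1) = (o - 2)*(o + 1)*(o - 1)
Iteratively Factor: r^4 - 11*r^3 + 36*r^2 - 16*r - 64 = (r + 1)*(r^3 - 12*r^2 + 48*r - 64) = (r - 4)*(r + 1)*(r^2 - 8*r + 16) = (r - 4)^2*(r + 1)*(r - 4)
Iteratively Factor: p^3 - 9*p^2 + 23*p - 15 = (p - 3)*(p^2 - 6*p + 5) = (p - 5)*(p - 3)*(p - 1)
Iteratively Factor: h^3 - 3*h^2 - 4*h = (h + 1)*(h^2 - 4*h) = h*(h + 1)*(h - 4)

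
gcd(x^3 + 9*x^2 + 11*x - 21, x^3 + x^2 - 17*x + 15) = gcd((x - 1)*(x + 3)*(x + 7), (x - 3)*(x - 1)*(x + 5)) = x - 1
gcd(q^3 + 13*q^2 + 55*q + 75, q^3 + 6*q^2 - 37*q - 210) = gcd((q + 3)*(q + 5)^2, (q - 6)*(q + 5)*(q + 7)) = q + 5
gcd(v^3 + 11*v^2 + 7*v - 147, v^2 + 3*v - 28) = v + 7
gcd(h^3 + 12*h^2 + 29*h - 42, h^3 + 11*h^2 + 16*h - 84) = h^2 + 13*h + 42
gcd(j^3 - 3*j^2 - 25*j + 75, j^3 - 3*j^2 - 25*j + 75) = j^3 - 3*j^2 - 25*j + 75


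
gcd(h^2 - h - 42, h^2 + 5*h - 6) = h + 6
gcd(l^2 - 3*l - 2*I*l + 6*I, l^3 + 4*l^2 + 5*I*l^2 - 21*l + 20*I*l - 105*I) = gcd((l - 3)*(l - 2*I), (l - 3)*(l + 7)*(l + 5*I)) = l - 3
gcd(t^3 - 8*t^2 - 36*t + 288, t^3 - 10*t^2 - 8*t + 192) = t^2 - 14*t + 48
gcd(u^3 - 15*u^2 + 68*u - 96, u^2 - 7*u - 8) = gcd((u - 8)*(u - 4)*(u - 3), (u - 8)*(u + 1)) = u - 8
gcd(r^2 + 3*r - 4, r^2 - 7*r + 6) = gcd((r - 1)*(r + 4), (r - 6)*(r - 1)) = r - 1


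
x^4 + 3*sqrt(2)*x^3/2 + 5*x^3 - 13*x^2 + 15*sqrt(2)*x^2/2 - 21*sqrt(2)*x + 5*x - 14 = (x - 2)*(x + 7)*(x + sqrt(2)/2)*(x + sqrt(2))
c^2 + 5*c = c*(c + 5)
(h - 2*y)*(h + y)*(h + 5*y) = h^3 + 4*h^2*y - 7*h*y^2 - 10*y^3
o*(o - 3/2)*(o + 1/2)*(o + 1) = o^4 - 7*o^2/4 - 3*o/4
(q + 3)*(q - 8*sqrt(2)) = q^2 - 8*sqrt(2)*q + 3*q - 24*sqrt(2)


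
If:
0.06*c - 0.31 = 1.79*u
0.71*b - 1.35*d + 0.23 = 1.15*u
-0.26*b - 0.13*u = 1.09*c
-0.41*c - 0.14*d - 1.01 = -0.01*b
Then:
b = 32.38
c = -7.67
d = 17.56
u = -0.43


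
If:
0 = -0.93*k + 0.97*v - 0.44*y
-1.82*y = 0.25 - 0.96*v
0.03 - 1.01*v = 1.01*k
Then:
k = 0.05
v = -0.02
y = -0.15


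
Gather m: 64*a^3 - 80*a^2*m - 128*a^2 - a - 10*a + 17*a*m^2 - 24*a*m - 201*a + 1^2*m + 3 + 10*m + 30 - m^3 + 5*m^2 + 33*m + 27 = 64*a^3 - 128*a^2 - 212*a - m^3 + m^2*(17*a + 5) + m*(-80*a^2 - 24*a + 44) + 60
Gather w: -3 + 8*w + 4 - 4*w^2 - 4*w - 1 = -4*w^2 + 4*w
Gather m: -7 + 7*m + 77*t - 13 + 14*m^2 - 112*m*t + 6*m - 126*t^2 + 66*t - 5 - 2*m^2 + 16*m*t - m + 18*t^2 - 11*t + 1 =12*m^2 + m*(12 - 96*t) - 108*t^2 + 132*t - 24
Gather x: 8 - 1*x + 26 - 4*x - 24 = 10 - 5*x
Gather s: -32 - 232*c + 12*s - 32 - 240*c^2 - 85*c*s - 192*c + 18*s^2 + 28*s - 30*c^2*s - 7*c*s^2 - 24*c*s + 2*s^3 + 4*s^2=-240*c^2 - 424*c + 2*s^3 + s^2*(22 - 7*c) + s*(-30*c^2 - 109*c + 40) - 64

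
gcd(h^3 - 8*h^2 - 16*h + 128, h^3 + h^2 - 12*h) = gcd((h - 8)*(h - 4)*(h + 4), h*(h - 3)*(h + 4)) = h + 4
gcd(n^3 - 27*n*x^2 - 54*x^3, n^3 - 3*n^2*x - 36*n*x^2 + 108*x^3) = -n + 6*x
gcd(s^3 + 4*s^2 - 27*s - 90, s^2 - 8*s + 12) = 1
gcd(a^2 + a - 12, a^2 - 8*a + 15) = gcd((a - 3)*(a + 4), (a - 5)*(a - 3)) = a - 3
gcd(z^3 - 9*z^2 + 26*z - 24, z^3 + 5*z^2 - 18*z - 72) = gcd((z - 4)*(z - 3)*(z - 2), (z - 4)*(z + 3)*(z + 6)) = z - 4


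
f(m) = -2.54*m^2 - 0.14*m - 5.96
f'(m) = -5.08*m - 0.14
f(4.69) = -62.49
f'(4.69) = -23.97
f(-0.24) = -6.07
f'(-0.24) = 1.08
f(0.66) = -7.16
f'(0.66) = -3.49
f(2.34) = -20.20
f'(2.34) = -12.03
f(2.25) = -19.13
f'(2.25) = -11.57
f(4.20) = -51.35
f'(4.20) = -21.48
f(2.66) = -24.30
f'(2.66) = -13.65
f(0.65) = -7.12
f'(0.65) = -3.44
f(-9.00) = -210.44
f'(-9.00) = 45.58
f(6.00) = -98.24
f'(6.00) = -30.62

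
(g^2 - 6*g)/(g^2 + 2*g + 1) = g*(g - 6)/(g^2 + 2*g + 1)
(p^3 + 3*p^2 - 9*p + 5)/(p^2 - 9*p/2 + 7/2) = 2*(p^2 + 4*p - 5)/(2*p - 7)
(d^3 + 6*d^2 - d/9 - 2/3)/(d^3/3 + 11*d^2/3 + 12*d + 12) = (9*d^2 - 1)/(3*(d^2 + 5*d + 6))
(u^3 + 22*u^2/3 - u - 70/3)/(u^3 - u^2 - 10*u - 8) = (3*u^2 + 16*u - 35)/(3*(u^2 - 3*u - 4))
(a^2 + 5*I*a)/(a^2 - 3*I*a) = (a + 5*I)/(a - 3*I)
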